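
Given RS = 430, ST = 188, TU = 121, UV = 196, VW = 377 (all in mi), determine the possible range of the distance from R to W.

0 ≤ RW ≤ 1312 mi

The maximum is all hops collinear in one direction: 430 + 188 + 121 + 196 + 377 = 1312.
The longest hop is 430; the others sum to 882. Since 430 ≤ 882, the path can fold back on itself completely, so the minimum distance is 0.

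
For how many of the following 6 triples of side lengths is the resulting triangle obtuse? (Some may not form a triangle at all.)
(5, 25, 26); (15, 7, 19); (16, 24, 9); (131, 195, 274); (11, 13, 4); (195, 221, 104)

5

(5,25,26): 5²+25² = 650 < 676 = 26² → obtuse
(15,7,19): 7²+15² = 274 < 361 = 19² → obtuse
(16,24,9): 9²+16² = 337 < 576 = 24² → obtuse
(131,195,274): 131²+195² = 55186 < 75076 = 274² → obtuse
(11,13,4): 4²+11² = 137 < 169 = 13² → obtuse
(195,221,104): 104²+195² = 48841 = 221² → right
5 of the 6 are obtuse.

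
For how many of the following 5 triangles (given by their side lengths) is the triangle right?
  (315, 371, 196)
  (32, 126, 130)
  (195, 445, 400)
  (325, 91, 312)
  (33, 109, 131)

(315,371,196): 196²+315² = 137641 = 371² → right
(32,126,130): 32²+126² = 16900 = 130² → right
(195,445,400): 195²+400² = 198025 = 445² → right
(325,91,312): 91²+312² = 105625 = 325² → right
(33,109,131): 33²+109² = 12970 < 17161 = 131² → obtuse
4 of the 5 are right.

4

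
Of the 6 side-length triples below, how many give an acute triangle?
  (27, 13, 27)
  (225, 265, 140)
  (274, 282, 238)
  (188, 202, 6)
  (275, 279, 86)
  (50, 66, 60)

(27,13,27): 13²+27² = 898 > 729 = 27² → acute
(225,265,140): 140²+225² = 70225 = 265² → right
(274,282,238): 238²+274² = 131720 > 79524 = 282² → acute
(188,202,6): 6+188 ≤ 202, not a triangle
(275,279,86): 86²+275² = 83021 > 77841 = 279² → acute
(50,66,60): 50²+60² = 6100 > 4356 = 66² → acute
4 of the 6 are acute.

4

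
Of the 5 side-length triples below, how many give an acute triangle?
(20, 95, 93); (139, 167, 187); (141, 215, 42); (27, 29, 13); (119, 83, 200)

3

(20,95,93): 20²+93² = 9049 > 9025 = 95² → acute
(139,167,187): 139²+167² = 47210 > 34969 = 187² → acute
(141,215,42): 42+141 ≤ 215, not a triangle
(27,29,13): 13²+27² = 898 > 841 = 29² → acute
(119,83,200): 83²+119² = 21050 < 40000 = 200² → obtuse
3 of the 5 are acute.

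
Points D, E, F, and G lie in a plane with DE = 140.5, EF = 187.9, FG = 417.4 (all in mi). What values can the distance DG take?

89.0 ≤ DG ≤ 745.8 mi

The maximum is all hops collinear in one direction: 140.5 + 187.9 + 417.4 = 745.8.
The longest hop is 417.4; the others sum to 328.4. Folding the others back against it leaves at least 417.4 − 328.4 = 89.0.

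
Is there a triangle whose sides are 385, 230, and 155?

No

The two shorter sides sum to 385, exactly equal to the longest side 385.
That gives only a degenerate (flat) triangle — the inequality must be strict.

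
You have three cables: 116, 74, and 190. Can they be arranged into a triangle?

No

The two shorter sides sum to 190, exactly equal to the longest side 190.
That gives only a degenerate (flat) triangle — the inequality must be strict.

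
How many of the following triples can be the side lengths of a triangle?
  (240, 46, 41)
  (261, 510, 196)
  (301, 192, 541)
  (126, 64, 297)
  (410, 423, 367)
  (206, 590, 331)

1

(41,46,240): 41+46 ≤ 240 → not valid
(196,261,510): 196+261 ≤ 510 → not valid
(192,301,541): 192+301 ≤ 541 → not valid
(64,126,297): 64+126 ≤ 297 → not valid
(367,410,423): 367+410 > 423 → valid
(206,331,590): 206+331 ≤ 590 → not valid
1 of the 6 triples forms a triangle.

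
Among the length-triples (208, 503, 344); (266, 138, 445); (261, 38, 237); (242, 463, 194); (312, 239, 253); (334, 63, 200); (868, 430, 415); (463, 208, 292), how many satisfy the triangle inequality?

4

(208,344,503): 208+344 > 503 → valid
(138,266,445): 138+266 ≤ 445 → not valid
(38,237,261): 38+237 > 261 → valid
(194,242,463): 194+242 ≤ 463 → not valid
(239,253,312): 239+253 > 312 → valid
(63,200,334): 63+200 ≤ 334 → not valid
(415,430,868): 415+430 ≤ 868 → not valid
(208,292,463): 208+292 > 463 → valid
4 of the 8 triples form a triangle.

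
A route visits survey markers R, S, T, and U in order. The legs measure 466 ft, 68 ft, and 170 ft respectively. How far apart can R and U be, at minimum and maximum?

The maximum is all hops collinear in one direction: 466 + 68 + 170 = 704.
The longest hop is 466; the others sum to 238. Folding the others back against it leaves at least 466 − 238 = 228.

228 ≤ RU ≤ 704 ft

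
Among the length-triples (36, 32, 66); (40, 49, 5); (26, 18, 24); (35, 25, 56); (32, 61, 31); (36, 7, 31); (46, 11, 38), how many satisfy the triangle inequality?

(32,36,66): 32+36 > 66 → valid
(5,40,49): 5+40 ≤ 49 → not valid
(18,24,26): 18+24 > 26 → valid
(25,35,56): 25+35 > 56 → valid
(31,32,61): 31+32 > 61 → valid
(7,31,36): 7+31 > 36 → valid
(11,38,46): 11+38 > 46 → valid
6 of the 7 triples form a triangle.

6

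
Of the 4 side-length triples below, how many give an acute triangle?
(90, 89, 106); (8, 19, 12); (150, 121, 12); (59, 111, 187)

(90,89,106): 89²+90² = 16021 > 11236 = 106² → acute
(8,19,12): 8²+12² = 208 < 361 = 19² → obtuse
(150,121,12): 12+121 ≤ 150, not a triangle
(59,111,187): 59+111 ≤ 187, not a triangle
1 of the 4 is acute.

1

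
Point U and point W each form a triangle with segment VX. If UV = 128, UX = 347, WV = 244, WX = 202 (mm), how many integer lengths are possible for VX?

From triangle UVX: 219 < VX < 475.
From triangle WVX: 42 < VX < 446.
Intersection: 219 < VX < 446, so integers 220 through 445: 226 values.

226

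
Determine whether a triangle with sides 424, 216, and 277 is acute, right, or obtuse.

Compare the square of the longest side to the sum of squares of the other two: 216² + 277² = 123385 < 179776 = 424².

obtuse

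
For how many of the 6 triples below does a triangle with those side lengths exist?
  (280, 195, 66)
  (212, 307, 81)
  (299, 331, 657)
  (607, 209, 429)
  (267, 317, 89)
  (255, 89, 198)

(66,195,280): 66+195 ≤ 280 → not valid
(81,212,307): 81+212 ≤ 307 → not valid
(299,331,657): 299+331 ≤ 657 → not valid
(209,429,607): 209+429 > 607 → valid
(89,267,317): 89+267 > 317 → valid
(89,198,255): 89+198 > 255 → valid
3 of the 6 triples form a triangle.

3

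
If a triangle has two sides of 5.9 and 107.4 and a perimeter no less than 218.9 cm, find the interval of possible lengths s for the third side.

Triangle inequality alone gives 101.5 < s < 113.3.
The perimeter condition gives s ≥ 218.9 − 5.9 − 107.4 = 105.6.
Intersecting the two: 105.6 ≤ s < 113.3.

105.6 ≤ s < 113.3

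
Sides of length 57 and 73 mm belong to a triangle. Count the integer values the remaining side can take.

113

The third side lies in the open interval (16, 130).
Integers from 17 to 129 inclusive: 129 − 17 + 1 = 113.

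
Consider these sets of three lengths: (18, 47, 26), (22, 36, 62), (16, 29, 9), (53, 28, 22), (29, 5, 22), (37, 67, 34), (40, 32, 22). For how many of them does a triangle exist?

(18,26,47): 18+26 ≤ 47 → not valid
(22,36,62): 22+36 ≤ 62 → not valid
(9,16,29): 9+16 ≤ 29 → not valid
(22,28,53): 22+28 ≤ 53 → not valid
(5,22,29): 5+22 ≤ 29 → not valid
(34,37,67): 34+37 > 67 → valid
(22,32,40): 22+32 > 40 → valid
2 of the 7 triples form a triangle.

2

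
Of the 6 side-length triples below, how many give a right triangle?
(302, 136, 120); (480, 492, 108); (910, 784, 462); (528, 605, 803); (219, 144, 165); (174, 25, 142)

4

(302,136,120): 120+136 ≤ 302, not a triangle
(480,492,108): 108²+480² = 242064 = 492² → right
(910,784,462): 462²+784² = 828100 = 910² → right
(528,605,803): 528²+605² = 644809 = 803² → right
(219,144,165): 144²+165² = 47961 = 219² → right
(174,25,142): 25+142 ≤ 174, not a triangle
4 of the 6 are right.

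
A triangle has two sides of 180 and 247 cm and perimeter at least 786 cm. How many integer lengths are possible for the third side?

Triangle inequality: 67 < x < 427. Perimeter ≥ 786 gives x ≥ 786 − 180 − 247 = 359.
So 359 ≤ x < 427; integers 359 through 426: 68 values.

68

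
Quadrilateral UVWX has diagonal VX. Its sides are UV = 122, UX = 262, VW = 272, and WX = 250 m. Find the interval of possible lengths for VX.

From triangle UVX: |122 − 262| < VX < 122 + 262, i.e. 140 < VX < 384.
From triangle WVX: 22 < VX < 522.
Both must hold, so VX lies in the intersection.

140 < VX < 384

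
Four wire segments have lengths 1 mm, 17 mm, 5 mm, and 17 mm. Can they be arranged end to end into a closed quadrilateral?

A quadrilateral exists iff every side is shorter than the sum of the others — equivalently, the longest side is less than the sum of the rest.
Longest side 17 < 23 (sum of the remaining 3), so yes.

Yes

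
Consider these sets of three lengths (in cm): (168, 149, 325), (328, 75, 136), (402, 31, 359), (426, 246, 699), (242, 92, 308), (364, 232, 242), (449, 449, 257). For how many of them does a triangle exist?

3

(149,168,325): 149+168 ≤ 325 → not valid
(75,136,328): 75+136 ≤ 328 → not valid
(31,359,402): 31+359 ≤ 402 → not valid
(246,426,699): 246+426 ≤ 699 → not valid
(92,242,308): 92+242 > 308 → valid
(232,242,364): 232+242 > 364 → valid
(257,449,449): 257+449 > 449 → valid
3 of the 7 triples form a triangle.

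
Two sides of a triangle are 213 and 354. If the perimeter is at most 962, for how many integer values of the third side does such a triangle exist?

254

Triangle inequality: 141 < x < 567. Perimeter ≤ 962 gives x ≤ 962 − 213 − 354 = 395.
So 141 < x ≤ 395; integers 142 through 395: 254 values.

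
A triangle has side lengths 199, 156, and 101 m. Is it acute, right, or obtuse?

Compare the square of the longest side to the sum of squares of the other two: 101² + 156² = 34537 < 39601 = 199².

obtuse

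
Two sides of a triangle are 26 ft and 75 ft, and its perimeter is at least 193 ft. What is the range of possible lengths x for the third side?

92 ≤ x < 101 ft

Triangle inequality alone gives 49 < x < 101.
The perimeter condition gives x ≥ 193 − 26 − 75 = 92.
Intersecting the two: 92 ≤ x < 101.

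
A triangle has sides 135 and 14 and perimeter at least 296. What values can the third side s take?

Triangle inequality alone gives 121 < s < 149.
The perimeter condition gives s ≥ 296 − 135 − 14 = 147.
Intersecting the two: 147 ≤ s < 149.

147 ≤ s < 149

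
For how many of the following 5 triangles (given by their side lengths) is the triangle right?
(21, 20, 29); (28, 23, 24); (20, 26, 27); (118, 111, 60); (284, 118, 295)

(21,20,29): 20²+21² = 841 = 29² → right
(28,23,24): 23²+24² = 1105 > 784 = 28² → acute
(20,26,27): 20²+26² = 1076 > 729 = 27² → acute
(118,111,60): 60²+111² = 15921 > 13924 = 118² → acute
(284,118,295): 118²+284² = 94580 > 87025 = 295² → acute
1 of the 5 is right.

1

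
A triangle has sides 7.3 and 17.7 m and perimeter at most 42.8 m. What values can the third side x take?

10.4 < x ≤ 17.8

Triangle inequality alone gives 10.4 < x < 25.0.
The perimeter condition gives x ≤ 42.8 − 7.3 − 17.7 = 17.8.
Intersecting the two: 10.4 < x ≤ 17.8.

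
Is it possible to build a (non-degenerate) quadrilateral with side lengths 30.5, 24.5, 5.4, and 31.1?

A quadrilateral exists iff every side is shorter than the sum of the others — equivalently, the longest side is less than the sum of the rest.
Longest side 31.1 < 60.4 (sum of the remaining 3), so yes.

Yes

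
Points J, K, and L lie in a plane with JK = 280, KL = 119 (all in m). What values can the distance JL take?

By the triangle inequality, |280 − 119| ≤ JL ≤ 280 + 119.

161 ≤ JL ≤ 399 m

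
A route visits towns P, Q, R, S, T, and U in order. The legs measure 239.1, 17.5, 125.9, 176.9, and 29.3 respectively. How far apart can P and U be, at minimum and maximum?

The maximum is all hops collinear in one direction: 239.1 + 17.5 + 125.9 + 176.9 + 29.3 = 588.7.
The longest hop is 239.1; the others sum to 349.6. Since 239.1 ≤ 349.6, the path can fold back on itself completely, so the minimum distance is 0.

0 ≤ PU ≤ 588.7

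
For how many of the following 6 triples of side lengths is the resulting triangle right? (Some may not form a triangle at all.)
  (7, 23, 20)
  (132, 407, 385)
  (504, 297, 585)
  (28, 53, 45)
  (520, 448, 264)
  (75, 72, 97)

(7,23,20): 7²+20² = 449 < 529 = 23² → obtuse
(132,407,385): 132²+385² = 165649 = 407² → right
(504,297,585): 297²+504² = 342225 = 585² → right
(28,53,45): 28²+45² = 2809 = 53² → right
(520,448,264): 264²+448² = 270400 = 520² → right
(75,72,97): 72²+75² = 10809 > 9409 = 97² → acute
4 of the 6 are right.

4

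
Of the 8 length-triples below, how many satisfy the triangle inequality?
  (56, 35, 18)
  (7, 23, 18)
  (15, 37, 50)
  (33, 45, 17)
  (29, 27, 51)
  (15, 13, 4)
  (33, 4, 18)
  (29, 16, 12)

(18,35,56): 18+35 ≤ 56 → not valid
(7,18,23): 7+18 > 23 → valid
(15,37,50): 15+37 > 50 → valid
(17,33,45): 17+33 > 45 → valid
(27,29,51): 27+29 > 51 → valid
(4,13,15): 4+13 > 15 → valid
(4,18,33): 4+18 ≤ 33 → not valid
(12,16,29): 12+16 ≤ 29 → not valid
5 of the 8 triples form a triangle.

5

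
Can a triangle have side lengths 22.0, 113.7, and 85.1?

No

The longest side is 113.7, but the other two sum to only 107.1.
107.1 < 113.7, so the triangle inequality fails.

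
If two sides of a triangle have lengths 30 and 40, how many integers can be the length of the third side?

59

The third side lies in the open interval (10, 70).
Integers from 11 to 69 inclusive: 69 − 11 + 1 = 59.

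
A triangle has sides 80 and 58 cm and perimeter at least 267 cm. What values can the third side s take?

129 ≤ s < 138

Triangle inequality alone gives 22 < s < 138.
The perimeter condition gives s ≥ 267 − 80 − 58 = 129.
Intersecting the two: 129 ≤ s < 138.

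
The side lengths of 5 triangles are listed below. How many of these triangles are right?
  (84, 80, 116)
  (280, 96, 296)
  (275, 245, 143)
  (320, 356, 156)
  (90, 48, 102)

(84,80,116): 80²+84² = 13456 = 116² → right
(280,96,296): 96²+280² = 87616 = 296² → right
(275,245,143): 143²+245² = 80474 > 75625 = 275² → acute
(320,356,156): 156²+320² = 126736 = 356² → right
(90,48,102): 48²+90² = 10404 = 102² → right
4 of the 5 are right.

4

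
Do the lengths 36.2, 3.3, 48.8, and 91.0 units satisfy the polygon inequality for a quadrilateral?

For a quadrilateral, each side must be shorter than the sum of the others.
Here the longest side is 91.0, but the remaining 3 sides sum to only 88.3.

No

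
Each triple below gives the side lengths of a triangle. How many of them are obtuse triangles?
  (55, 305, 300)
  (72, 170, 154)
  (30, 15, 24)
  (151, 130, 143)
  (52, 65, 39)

(55,305,300): 55²+300² = 93025 = 305² → right
(72,170,154): 72²+154² = 28900 = 170² → right
(30,15,24): 15²+24² = 801 < 900 = 30² → obtuse
(151,130,143): 130²+143² = 37349 > 22801 = 151² → acute
(52,65,39): 39²+52² = 4225 = 65² → right
1 of the 5 is obtuse.

1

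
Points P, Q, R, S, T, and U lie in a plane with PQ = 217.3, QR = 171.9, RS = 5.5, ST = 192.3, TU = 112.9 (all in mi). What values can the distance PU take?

The maximum is all hops collinear in one direction: 217.3 + 171.9 + 5.5 + 192.3 + 112.9 = 699.9.
The longest hop is 217.3; the others sum to 482.6. Since 217.3 ≤ 482.6, the path can fold back on itself completely, so the minimum distance is 0.

0 ≤ PU ≤ 699.9 mi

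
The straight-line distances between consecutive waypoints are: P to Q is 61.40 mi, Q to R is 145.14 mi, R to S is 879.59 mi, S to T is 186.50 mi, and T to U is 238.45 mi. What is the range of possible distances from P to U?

The maximum is all hops collinear in one direction: 61.40 + 145.14 + 879.59 + 186.50 + 238.45 = 1511.08.
The longest hop is 879.59; the others sum to 631.49. Folding the others back against it leaves at least 879.59 − 631.49 = 248.10.

248.10 ≤ PU ≤ 1511.08 mi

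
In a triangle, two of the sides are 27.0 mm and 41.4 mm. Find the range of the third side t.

14.4 < t < 68.4

By the triangle inequality, t must be less than 27.0 + 41.4 = 68.4 and greater than |27.0 − 41.4| = 14.4.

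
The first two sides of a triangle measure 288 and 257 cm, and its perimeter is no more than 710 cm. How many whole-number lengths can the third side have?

Triangle inequality: 31 < x < 545. Perimeter ≤ 710 gives x ≤ 710 − 288 − 257 = 165.
So 31 < x ≤ 165; integers 32 through 165: 134 values.

134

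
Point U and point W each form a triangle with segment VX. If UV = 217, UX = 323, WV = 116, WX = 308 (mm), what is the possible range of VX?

192 < VX < 424

From triangle UVX: |217 − 323| < VX < 217 + 323, i.e. 106 < VX < 540.
From triangle WVX: 192 < VX < 424.
Both must hold, so VX lies in the intersection.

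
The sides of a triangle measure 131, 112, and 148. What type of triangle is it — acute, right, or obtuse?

Compare the square of the longest side to the sum of squares of the other two: 112² + 131² = 29705 > 21904 = 148².

acute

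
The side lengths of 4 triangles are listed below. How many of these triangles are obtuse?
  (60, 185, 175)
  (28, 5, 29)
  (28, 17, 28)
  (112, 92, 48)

(60,185,175): 60²+175² = 34225 = 185² → right
(28,5,29): 5²+28² = 809 < 841 = 29² → obtuse
(28,17,28): 17²+28² = 1073 > 784 = 28² → acute
(112,92,48): 48²+92² = 10768 < 12544 = 112² → obtuse
2 of the 4 are obtuse.

2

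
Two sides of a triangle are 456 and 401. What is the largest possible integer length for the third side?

856

The third side must be strictly less than 456 + 401 = 857.
The largest integer below 857 is 856.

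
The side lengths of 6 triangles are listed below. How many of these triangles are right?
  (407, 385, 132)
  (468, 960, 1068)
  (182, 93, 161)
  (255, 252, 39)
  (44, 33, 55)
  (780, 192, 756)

(407,385,132): 132²+385² = 165649 = 407² → right
(468,960,1068): 468²+960² = 1140624 = 1068² → right
(182,93,161): 93²+161² = 34570 > 33124 = 182² → acute
(255,252,39): 39²+252² = 65025 = 255² → right
(44,33,55): 33²+44² = 3025 = 55² → right
(780,192,756): 192²+756² = 608400 = 780² → right
5 of the 6 are right.

5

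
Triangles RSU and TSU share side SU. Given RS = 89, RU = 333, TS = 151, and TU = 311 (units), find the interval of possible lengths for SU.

244 < SU < 422

From triangle RSU: |89 − 333| < SU < 89 + 333, i.e. 244 < SU < 422.
From triangle TSU: 160 < SU < 462.
Both must hold, so SU lies in the intersection.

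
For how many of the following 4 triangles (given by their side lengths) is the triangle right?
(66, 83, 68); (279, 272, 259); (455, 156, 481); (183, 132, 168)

1

(66,83,68): 66²+68² = 8980 > 6889 = 83² → acute
(279,272,259): 259²+272² = 141065 > 77841 = 279² → acute
(455,156,481): 156²+455² = 231361 = 481² → right
(183,132,168): 132²+168² = 45648 > 33489 = 183² → acute
1 of the 4 is right.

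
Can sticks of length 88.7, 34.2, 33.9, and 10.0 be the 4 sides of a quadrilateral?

For a quadrilateral, each side must be shorter than the sum of the others.
Here the longest side is 88.7, but the remaining 3 sides sum to only 78.1.

No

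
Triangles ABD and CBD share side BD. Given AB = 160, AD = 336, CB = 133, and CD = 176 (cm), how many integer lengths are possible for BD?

From triangle ABD: 176 < BD < 496.
From triangle CBD: 43 < BD < 309.
Intersection: 176 < BD < 309, so integers 177 through 308: 132 values.

132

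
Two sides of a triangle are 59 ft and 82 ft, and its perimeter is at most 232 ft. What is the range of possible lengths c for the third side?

Triangle inequality alone gives 23 < c < 141.
The perimeter condition gives c ≤ 232 − 59 − 82 = 91.
Intersecting the two: 23 < c ≤ 91.

23 < c ≤ 91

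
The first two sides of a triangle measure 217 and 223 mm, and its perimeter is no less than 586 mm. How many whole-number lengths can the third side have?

294

Triangle inequality: 6 < x < 440. Perimeter ≥ 586 gives x ≥ 586 − 217 − 223 = 146.
So 146 ≤ x < 440; integers 146 through 439: 294 values.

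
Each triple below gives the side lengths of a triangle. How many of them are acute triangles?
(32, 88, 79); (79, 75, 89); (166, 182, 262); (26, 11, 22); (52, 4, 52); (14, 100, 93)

(32,88,79): 32²+79² = 7265 < 7744 = 88² → obtuse
(79,75,89): 75²+79² = 11866 > 7921 = 89² → acute
(166,182,262): 166²+182² = 60680 < 68644 = 262² → obtuse
(26,11,22): 11²+22² = 605 < 676 = 26² → obtuse
(52,4,52): 4²+52² = 2720 > 2704 = 52² → acute
(14,100,93): 14²+93² = 8845 < 10000 = 100² → obtuse
2 of the 6 are acute.

2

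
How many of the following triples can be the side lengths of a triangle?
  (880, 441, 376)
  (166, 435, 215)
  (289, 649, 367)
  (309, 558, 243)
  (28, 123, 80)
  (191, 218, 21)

1

(376,441,880): 376+441 ≤ 880 → not valid
(166,215,435): 166+215 ≤ 435 → not valid
(289,367,649): 289+367 > 649 → valid
(243,309,558): 243+309 ≤ 558 → not valid
(28,80,123): 28+80 ≤ 123 → not valid
(21,191,218): 21+191 ≤ 218 → not valid
1 of the 6 triples forms a triangle.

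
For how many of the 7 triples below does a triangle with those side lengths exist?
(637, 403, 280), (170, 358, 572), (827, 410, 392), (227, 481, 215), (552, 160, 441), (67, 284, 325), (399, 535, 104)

3

(280,403,637): 280+403 > 637 → valid
(170,358,572): 170+358 ≤ 572 → not valid
(392,410,827): 392+410 ≤ 827 → not valid
(215,227,481): 215+227 ≤ 481 → not valid
(160,441,552): 160+441 > 552 → valid
(67,284,325): 67+284 > 325 → valid
(104,399,535): 104+399 ≤ 535 → not valid
3 of the 7 triples form a triangle.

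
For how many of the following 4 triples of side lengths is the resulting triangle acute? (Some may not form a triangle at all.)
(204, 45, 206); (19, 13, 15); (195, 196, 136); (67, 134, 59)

(204,45,206): 45²+204² = 43641 > 42436 = 206² → acute
(19,13,15): 13²+15² = 394 > 361 = 19² → acute
(195,196,136): 136²+195² = 56521 > 38416 = 196² → acute
(67,134,59): 59+67 ≤ 134, not a triangle
3 of the 4 are acute.

3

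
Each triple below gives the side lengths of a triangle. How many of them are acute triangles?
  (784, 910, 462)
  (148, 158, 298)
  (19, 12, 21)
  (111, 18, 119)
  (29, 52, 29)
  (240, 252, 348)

1

(784,910,462): 462²+784² = 828100 = 910² → right
(148,158,298): 148²+158² = 46868 < 88804 = 298² → obtuse
(19,12,21): 12²+19² = 505 > 441 = 21² → acute
(111,18,119): 18²+111² = 12645 < 14161 = 119² → obtuse
(29,52,29): 29²+29² = 1682 < 2704 = 52² → obtuse
(240,252,348): 240²+252² = 121104 = 348² → right
1 of the 6 is acute.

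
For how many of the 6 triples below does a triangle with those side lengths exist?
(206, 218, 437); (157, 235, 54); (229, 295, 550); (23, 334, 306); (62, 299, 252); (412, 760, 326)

1

(206,218,437): 206+218 ≤ 437 → not valid
(54,157,235): 54+157 ≤ 235 → not valid
(229,295,550): 229+295 ≤ 550 → not valid
(23,306,334): 23+306 ≤ 334 → not valid
(62,252,299): 62+252 > 299 → valid
(326,412,760): 326+412 ≤ 760 → not valid
1 of the 6 triples forms a triangle.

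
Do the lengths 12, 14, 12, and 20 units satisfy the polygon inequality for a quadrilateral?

Yes

A quadrilateral exists iff every side is shorter than the sum of the others — equivalently, the longest side is less than the sum of the rest.
Longest side 20 < 38 (sum of the remaining 3), so yes.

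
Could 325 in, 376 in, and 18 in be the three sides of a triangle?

The longest side is 376, but the other two sum to only 343.
343 < 376, so the triangle inequality fails.

No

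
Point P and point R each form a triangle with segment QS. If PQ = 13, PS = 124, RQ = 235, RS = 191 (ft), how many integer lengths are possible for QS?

25

From triangle PQS: 111 < QS < 137.
From triangle RQS: 44 < QS < 426.
Intersection: 111 < QS < 137, so integers 112 through 136: 25 values.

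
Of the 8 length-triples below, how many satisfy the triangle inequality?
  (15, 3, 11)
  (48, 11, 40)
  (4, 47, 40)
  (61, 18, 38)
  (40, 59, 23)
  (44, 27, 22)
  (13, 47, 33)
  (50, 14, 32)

3

(3,11,15): 3+11 ≤ 15 → not valid
(11,40,48): 11+40 > 48 → valid
(4,40,47): 4+40 ≤ 47 → not valid
(18,38,61): 18+38 ≤ 61 → not valid
(23,40,59): 23+40 > 59 → valid
(22,27,44): 22+27 > 44 → valid
(13,33,47): 13+33 ≤ 47 → not valid
(14,32,50): 14+32 ≤ 50 → not valid
3 of the 8 triples form a triangle.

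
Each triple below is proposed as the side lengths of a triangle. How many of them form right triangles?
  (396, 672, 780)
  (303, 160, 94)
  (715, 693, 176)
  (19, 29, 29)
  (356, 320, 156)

3

(396,672,780): 396²+672² = 608400 = 780² → right
(303,160,94): 94+160 ≤ 303, not a triangle
(715,693,176): 176²+693² = 511225 = 715² → right
(19,29,29): 19²+29² = 1202 > 841 = 29² → acute
(356,320,156): 156²+320² = 126736 = 356² → right
3 of the 5 are right.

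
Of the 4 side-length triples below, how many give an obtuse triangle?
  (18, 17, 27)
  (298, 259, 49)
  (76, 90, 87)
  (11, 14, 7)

(18,17,27): 17²+18² = 613 < 729 = 27² → obtuse
(298,259,49): 49²+259² = 69482 < 88804 = 298² → obtuse
(76,90,87): 76²+87² = 13345 > 8100 = 90² → acute
(11,14,7): 7²+11² = 170 < 196 = 14² → obtuse
3 of the 4 are obtuse.

3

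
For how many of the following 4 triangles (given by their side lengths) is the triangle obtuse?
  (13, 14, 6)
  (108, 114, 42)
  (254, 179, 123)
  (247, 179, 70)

2

(13,14,6): 6²+13² = 205 > 196 = 14² → acute
(108,114,42): 42²+108² = 13428 > 12996 = 114² → acute
(254,179,123): 123²+179² = 47170 < 64516 = 254² → obtuse
(247,179,70): 70²+179² = 36941 < 61009 = 247² → obtuse
2 of the 4 are obtuse.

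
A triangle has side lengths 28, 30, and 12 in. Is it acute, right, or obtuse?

Compare the square of the longest side to the sum of squares of the other two: 12² + 28² = 928 > 900 = 30².

acute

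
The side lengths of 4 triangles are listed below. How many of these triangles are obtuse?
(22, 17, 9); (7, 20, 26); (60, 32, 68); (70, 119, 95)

3

(22,17,9): 9²+17² = 370 < 484 = 22² → obtuse
(7,20,26): 7²+20² = 449 < 676 = 26² → obtuse
(60,32,68): 32²+60² = 4624 = 68² → right
(70,119,95): 70²+95² = 13925 < 14161 = 119² → obtuse
3 of the 4 are obtuse.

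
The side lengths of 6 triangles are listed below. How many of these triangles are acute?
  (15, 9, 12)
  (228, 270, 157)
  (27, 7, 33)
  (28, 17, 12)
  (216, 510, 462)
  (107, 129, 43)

(15,9,12): 9²+12² = 225 = 15² → right
(228,270,157): 157²+228² = 76633 > 72900 = 270² → acute
(27,7,33): 7²+27² = 778 < 1089 = 33² → obtuse
(28,17,12): 12²+17² = 433 < 784 = 28² → obtuse
(216,510,462): 216²+462² = 260100 = 510² → right
(107,129,43): 43²+107² = 13298 < 16641 = 129² → obtuse
1 of the 6 is acute.

1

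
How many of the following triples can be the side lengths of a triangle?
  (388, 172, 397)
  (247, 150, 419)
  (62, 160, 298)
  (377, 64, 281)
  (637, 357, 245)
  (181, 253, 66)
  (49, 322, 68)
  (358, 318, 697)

(172,388,397): 172+388 > 397 → valid
(150,247,419): 150+247 ≤ 419 → not valid
(62,160,298): 62+160 ≤ 298 → not valid
(64,281,377): 64+281 ≤ 377 → not valid
(245,357,637): 245+357 ≤ 637 → not valid
(66,181,253): 66+181 ≤ 253 → not valid
(49,68,322): 49+68 ≤ 322 → not valid
(318,358,697): 318+358 ≤ 697 → not valid
1 of the 8 triples forms a triangle.

1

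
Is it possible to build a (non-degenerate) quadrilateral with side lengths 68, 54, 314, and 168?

No

For a quadrilateral, each side must be shorter than the sum of the others.
Here the longest side is 314, but the remaining 3 sides sum to only 290.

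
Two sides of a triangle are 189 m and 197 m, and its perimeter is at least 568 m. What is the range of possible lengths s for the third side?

Triangle inequality alone gives 8 < s < 386.
The perimeter condition gives s ≥ 568 − 189 − 197 = 182.
Intersecting the two: 182 ≤ s < 386.

182 ≤ s < 386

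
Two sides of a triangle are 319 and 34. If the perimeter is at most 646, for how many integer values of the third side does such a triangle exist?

8

Triangle inequality: 285 < x < 353. Perimeter ≤ 646 gives x ≤ 646 − 319 − 34 = 293.
So 285 < x ≤ 293; integers 286 through 293: 8 values.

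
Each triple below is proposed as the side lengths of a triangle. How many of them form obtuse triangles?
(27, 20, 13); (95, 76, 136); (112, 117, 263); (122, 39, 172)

2

(27,20,13): 13²+20² = 569 < 729 = 27² → obtuse
(95,76,136): 76²+95² = 14801 < 18496 = 136² → obtuse
(112,117,263): 112+117 ≤ 263, not a triangle
(122,39,172): 39+122 ≤ 172, not a triangle
2 of the 4 are obtuse.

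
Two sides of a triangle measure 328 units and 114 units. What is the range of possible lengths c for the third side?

By the triangle inequality, c must be less than 328 + 114 = 442 and greater than |328 − 114| = 214.

214 < c < 442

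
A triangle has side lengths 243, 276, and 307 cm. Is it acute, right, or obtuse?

Compare the square of the longest side to the sum of squares of the other two: 243² + 276² = 135225 > 94249 = 307².

acute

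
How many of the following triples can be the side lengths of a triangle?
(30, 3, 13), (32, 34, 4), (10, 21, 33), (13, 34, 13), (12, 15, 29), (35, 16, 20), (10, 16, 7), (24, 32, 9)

4

(3,13,30): 3+13 ≤ 30 → not valid
(4,32,34): 4+32 > 34 → valid
(10,21,33): 10+21 ≤ 33 → not valid
(13,13,34): 13+13 ≤ 34 → not valid
(12,15,29): 12+15 ≤ 29 → not valid
(16,20,35): 16+20 > 35 → valid
(7,10,16): 7+10 > 16 → valid
(9,24,32): 9+24 > 32 → valid
4 of the 8 triples form a triangle.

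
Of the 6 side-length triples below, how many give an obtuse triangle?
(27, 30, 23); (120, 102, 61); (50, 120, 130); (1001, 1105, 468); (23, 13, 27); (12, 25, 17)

(27,30,23): 23²+27² = 1258 > 900 = 30² → acute
(120,102,61): 61²+102² = 14125 < 14400 = 120² → obtuse
(50,120,130): 50²+120² = 16900 = 130² → right
(1001,1105,468): 468²+1001² = 1221025 = 1105² → right
(23,13,27): 13²+23² = 698 < 729 = 27² → obtuse
(12,25,17): 12²+17² = 433 < 625 = 25² → obtuse
3 of the 6 are obtuse.

3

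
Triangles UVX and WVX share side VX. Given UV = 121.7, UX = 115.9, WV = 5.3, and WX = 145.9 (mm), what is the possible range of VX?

From triangle UVX: |121.7 − 115.9| < VX < 121.7 + 115.9, i.e. 5.8 < VX < 237.6.
From triangle WVX: 140.6 < VX < 151.2.
Both must hold, so VX lies in the intersection.

140.6 < VX < 151.2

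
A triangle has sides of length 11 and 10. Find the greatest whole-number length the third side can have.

The third side must be strictly less than 11 + 10 = 21.
The largest integer below 21 is 20.

20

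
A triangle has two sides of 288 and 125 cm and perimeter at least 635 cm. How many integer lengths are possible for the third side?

191

Triangle inequality: 163 < x < 413. Perimeter ≥ 635 gives x ≥ 635 − 288 − 125 = 222.
So 222 ≤ x < 413; integers 222 through 412: 191 values.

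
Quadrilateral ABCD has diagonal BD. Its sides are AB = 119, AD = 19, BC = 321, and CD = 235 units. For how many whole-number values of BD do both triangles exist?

37

From triangle ABD: 100 < BD < 138.
From triangle CBD: 86 < BD < 556.
Intersection: 100 < BD < 138, so integers 101 through 137: 37 values.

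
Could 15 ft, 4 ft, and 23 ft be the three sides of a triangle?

No

The longest side is 23, but the other two sum to only 19.
19 < 23, so the triangle inequality fails.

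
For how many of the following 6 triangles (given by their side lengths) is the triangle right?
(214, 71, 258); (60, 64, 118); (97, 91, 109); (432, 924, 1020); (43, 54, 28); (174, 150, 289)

1

(214,71,258): 71²+214² = 50837 < 66564 = 258² → obtuse
(60,64,118): 60²+64² = 7696 < 13924 = 118² → obtuse
(97,91,109): 91²+97² = 17690 > 11881 = 109² → acute
(432,924,1020): 432²+924² = 1040400 = 1020² → right
(43,54,28): 28²+43² = 2633 < 2916 = 54² → obtuse
(174,150,289): 150²+174² = 52776 < 83521 = 289² → obtuse
1 of the 6 is right.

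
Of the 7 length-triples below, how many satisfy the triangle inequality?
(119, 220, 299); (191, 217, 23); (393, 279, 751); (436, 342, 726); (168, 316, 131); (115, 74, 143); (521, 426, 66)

3

(119,220,299): 119+220 > 299 → valid
(23,191,217): 23+191 ≤ 217 → not valid
(279,393,751): 279+393 ≤ 751 → not valid
(342,436,726): 342+436 > 726 → valid
(131,168,316): 131+168 ≤ 316 → not valid
(74,115,143): 74+115 > 143 → valid
(66,426,521): 66+426 ≤ 521 → not valid
3 of the 7 triples form a triangle.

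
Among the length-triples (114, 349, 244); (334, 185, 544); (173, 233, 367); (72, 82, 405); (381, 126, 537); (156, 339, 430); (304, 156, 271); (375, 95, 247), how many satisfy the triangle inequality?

(114,244,349): 114+244 > 349 → valid
(185,334,544): 185+334 ≤ 544 → not valid
(173,233,367): 173+233 > 367 → valid
(72,82,405): 72+82 ≤ 405 → not valid
(126,381,537): 126+381 ≤ 537 → not valid
(156,339,430): 156+339 > 430 → valid
(156,271,304): 156+271 > 304 → valid
(95,247,375): 95+247 ≤ 375 → not valid
4 of the 8 triples form a triangle.

4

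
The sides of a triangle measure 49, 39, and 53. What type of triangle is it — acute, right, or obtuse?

Compare the square of the longest side to the sum of squares of the other two: 39² + 49² = 3922 > 2809 = 53².

acute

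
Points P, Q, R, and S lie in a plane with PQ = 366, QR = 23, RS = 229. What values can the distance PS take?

The maximum is all hops collinear in one direction: 366 + 23 + 229 = 618.
The longest hop is 366; the others sum to 252. Folding the others back against it leaves at least 366 − 252 = 114.

114 ≤ PS ≤ 618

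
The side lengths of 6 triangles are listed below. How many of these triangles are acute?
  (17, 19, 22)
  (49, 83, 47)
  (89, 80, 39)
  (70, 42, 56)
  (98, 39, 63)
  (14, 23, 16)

(17,19,22): 17²+19² = 650 > 484 = 22² → acute
(49,83,47): 47²+49² = 4610 < 6889 = 83² → obtuse
(89,80,39): 39²+80² = 7921 = 89² → right
(70,42,56): 42²+56² = 4900 = 70² → right
(98,39,63): 39²+63² = 5490 < 9604 = 98² → obtuse
(14,23,16): 14²+16² = 452 < 529 = 23² → obtuse
1 of the 6 is acute.

1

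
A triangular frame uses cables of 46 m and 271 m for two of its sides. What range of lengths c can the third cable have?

225 < c < 317

By the triangle inequality, c must be less than 46 + 271 = 317 and greater than |46 − 271| = 225.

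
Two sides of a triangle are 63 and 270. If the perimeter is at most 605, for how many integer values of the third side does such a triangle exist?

65

Triangle inequality: 207 < x < 333. Perimeter ≤ 605 gives x ≤ 605 − 63 − 270 = 272.
So 207 < x ≤ 272; integers 208 through 272: 65 values.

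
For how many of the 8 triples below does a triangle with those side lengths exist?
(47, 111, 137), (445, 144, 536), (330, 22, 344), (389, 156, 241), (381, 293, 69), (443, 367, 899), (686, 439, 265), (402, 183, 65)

5

(47,111,137): 47+111 > 137 → valid
(144,445,536): 144+445 > 536 → valid
(22,330,344): 22+330 > 344 → valid
(156,241,389): 156+241 > 389 → valid
(69,293,381): 69+293 ≤ 381 → not valid
(367,443,899): 367+443 ≤ 899 → not valid
(265,439,686): 265+439 > 686 → valid
(65,183,402): 65+183 ≤ 402 → not valid
5 of the 8 triples form a triangle.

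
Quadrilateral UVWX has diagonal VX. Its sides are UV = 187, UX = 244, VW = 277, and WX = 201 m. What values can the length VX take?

From triangle UVX: |187 − 244| < VX < 187 + 244, i.e. 57 < VX < 431.
From triangle WVX: 76 < VX < 478.
Both must hold, so VX lies in the intersection.

76 < VX < 431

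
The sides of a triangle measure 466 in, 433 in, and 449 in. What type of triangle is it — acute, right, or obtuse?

Compare the square of the longest side to the sum of squares of the other two: 433² + 449² = 389090 > 217156 = 466².

acute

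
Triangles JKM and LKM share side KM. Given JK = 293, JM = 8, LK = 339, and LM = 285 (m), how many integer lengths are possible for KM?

15

From triangle JKM: 285 < KM < 301.
From triangle LKM: 54 < KM < 624.
Intersection: 285 < KM < 301, so integers 286 through 300: 15 values.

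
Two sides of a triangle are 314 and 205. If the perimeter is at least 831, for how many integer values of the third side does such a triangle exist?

207

Triangle inequality: 109 < x < 519. Perimeter ≥ 831 gives x ≥ 831 − 314 − 205 = 312.
So 312 ≤ x < 519; integers 312 through 518: 207 values.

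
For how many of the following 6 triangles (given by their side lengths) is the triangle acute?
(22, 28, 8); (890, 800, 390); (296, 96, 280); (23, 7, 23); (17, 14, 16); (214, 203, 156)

(22,28,8): 8²+22² = 548 < 784 = 28² → obtuse
(890,800,390): 390²+800² = 792100 = 890² → right
(296,96,280): 96²+280² = 87616 = 296² → right
(23,7,23): 7²+23² = 578 > 529 = 23² → acute
(17,14,16): 14²+16² = 452 > 289 = 17² → acute
(214,203,156): 156²+203² = 65545 > 45796 = 214² → acute
3 of the 6 are acute.

3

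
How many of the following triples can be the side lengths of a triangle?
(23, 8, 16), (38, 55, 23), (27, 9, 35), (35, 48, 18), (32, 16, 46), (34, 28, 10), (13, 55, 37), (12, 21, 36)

6

(8,16,23): 8+16 > 23 → valid
(23,38,55): 23+38 > 55 → valid
(9,27,35): 9+27 > 35 → valid
(18,35,48): 18+35 > 48 → valid
(16,32,46): 16+32 > 46 → valid
(10,28,34): 10+28 > 34 → valid
(13,37,55): 13+37 ≤ 55 → not valid
(12,21,36): 12+21 ≤ 36 → not valid
6 of the 8 triples form a triangle.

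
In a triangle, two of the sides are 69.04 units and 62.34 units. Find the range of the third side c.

6.70 < c < 131.38 (units)

By the triangle inequality, c must be less than 69.04 + 62.34 = 131.38 and greater than |69.04 − 62.34| = 6.70.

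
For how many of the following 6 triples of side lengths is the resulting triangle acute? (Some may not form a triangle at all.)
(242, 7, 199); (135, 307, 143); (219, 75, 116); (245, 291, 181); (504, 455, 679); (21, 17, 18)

2

(242,7,199): 7+199 ≤ 242, not a triangle
(135,307,143): 135+143 ≤ 307, not a triangle
(219,75,116): 75+116 ≤ 219, not a triangle
(245,291,181): 181²+245² = 92786 > 84681 = 291² → acute
(504,455,679): 455²+504² = 461041 = 679² → right
(21,17,18): 17²+18² = 613 > 441 = 21² → acute
2 of the 6 are acute.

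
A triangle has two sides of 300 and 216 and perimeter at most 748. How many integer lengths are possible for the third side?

Triangle inequality: 84 < x < 516. Perimeter ≤ 748 gives x ≤ 748 − 300 − 216 = 232.
So 84 < x ≤ 232; integers 85 through 232: 148 values.

148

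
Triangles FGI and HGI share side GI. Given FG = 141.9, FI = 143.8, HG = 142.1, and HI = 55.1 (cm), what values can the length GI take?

From triangle FGI: |141.9 − 143.8| < GI < 141.9 + 143.8, i.e. 1.9 < GI < 285.7.
From triangle HGI: 87.0 < GI < 197.2.
Both must hold, so GI lies in the intersection.

87.0 < GI < 197.2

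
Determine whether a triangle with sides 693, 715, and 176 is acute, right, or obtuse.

Compare the square of the longest side to the sum of squares of the other two: 176² + 693² = 511225 = 715².

right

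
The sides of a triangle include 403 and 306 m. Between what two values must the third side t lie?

By the triangle inequality, t must be less than 403 + 306 = 709 and greater than |403 − 306| = 97.

97 < t < 709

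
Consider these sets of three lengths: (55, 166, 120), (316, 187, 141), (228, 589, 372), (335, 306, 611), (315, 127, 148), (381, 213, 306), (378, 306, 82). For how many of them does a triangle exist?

6

(55,120,166): 55+120 > 166 → valid
(141,187,316): 141+187 > 316 → valid
(228,372,589): 228+372 > 589 → valid
(306,335,611): 306+335 > 611 → valid
(127,148,315): 127+148 ≤ 315 → not valid
(213,306,381): 213+306 > 381 → valid
(82,306,378): 82+306 > 378 → valid
6 of the 7 triples form a triangle.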